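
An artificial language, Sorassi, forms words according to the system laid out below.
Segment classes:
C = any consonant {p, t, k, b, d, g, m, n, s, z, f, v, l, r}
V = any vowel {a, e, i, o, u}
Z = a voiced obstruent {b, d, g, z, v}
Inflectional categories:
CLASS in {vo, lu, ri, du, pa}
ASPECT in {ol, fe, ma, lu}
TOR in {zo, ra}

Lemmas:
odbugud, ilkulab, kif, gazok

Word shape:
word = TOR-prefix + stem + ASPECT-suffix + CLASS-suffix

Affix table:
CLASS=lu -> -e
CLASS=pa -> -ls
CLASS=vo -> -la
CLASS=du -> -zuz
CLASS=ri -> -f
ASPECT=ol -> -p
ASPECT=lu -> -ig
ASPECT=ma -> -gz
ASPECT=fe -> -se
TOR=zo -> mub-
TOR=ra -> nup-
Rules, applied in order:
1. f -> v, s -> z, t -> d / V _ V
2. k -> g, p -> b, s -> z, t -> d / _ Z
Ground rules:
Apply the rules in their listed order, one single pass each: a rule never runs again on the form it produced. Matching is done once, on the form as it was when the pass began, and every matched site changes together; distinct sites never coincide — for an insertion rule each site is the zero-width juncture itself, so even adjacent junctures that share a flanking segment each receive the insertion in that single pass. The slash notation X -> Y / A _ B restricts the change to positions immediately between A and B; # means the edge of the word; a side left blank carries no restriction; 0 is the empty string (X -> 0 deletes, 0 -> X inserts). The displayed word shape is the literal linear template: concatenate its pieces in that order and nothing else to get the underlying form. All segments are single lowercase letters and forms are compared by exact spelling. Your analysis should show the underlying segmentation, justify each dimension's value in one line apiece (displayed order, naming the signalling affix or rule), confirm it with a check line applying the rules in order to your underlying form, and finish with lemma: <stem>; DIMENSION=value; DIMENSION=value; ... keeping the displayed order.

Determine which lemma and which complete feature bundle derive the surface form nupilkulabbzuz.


underlying: nup-ilkulab-p-zuz
CLASS=du - signalled by the affix -zuz
ASPECT=ol - signalled by the affix -p
TOR=ra - signalled by the affix nup-
check: nupilkulabpzuz -> nupilkulabpzuz -> nupilkulabbzuz
lemma: ilkulab; CLASS=du; ASPECT=ol; TOR=ra


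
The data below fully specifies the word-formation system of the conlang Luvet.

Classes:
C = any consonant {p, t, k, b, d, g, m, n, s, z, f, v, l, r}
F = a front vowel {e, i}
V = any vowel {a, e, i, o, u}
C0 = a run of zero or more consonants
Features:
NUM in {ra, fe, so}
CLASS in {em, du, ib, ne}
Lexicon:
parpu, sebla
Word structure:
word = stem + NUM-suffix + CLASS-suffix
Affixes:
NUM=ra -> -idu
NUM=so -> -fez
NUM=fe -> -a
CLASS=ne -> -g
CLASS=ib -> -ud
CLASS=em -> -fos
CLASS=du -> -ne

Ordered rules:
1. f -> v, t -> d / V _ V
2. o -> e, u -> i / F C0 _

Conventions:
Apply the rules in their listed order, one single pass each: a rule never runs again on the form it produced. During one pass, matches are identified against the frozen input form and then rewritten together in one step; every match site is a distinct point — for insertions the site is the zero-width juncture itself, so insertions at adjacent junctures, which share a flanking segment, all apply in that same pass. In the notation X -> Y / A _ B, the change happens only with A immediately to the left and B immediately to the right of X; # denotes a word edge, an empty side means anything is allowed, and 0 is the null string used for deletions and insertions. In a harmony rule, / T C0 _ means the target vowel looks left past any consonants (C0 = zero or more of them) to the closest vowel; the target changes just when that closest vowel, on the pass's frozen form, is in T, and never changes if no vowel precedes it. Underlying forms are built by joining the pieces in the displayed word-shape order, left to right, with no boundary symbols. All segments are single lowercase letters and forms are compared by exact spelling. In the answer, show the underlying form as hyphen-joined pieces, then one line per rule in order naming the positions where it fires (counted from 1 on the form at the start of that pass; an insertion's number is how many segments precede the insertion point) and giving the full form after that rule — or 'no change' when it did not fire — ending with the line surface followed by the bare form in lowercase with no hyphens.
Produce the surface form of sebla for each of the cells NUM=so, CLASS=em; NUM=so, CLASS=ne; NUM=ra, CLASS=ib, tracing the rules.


cell NUM=so, CLASS=em:
underlying: sebla-fez-fos
1. f -> v, t -> d / V _ V: fires at position(s) 6: seblavezfos
2. o -> e, u -> i / F C0 _: fires at position(s) 10: seblavezfes
surface: seblavezfes

cell NUM=so, CLASS=ne:
underlying: sebla-fez-g
1. f -> v, t -> d / V _ V: fires at position(s) 6: seblavezg
2. o -> e, u -> i / F C0 _: no change
surface: seblavezg

cell NUM=ra, CLASS=ib:
underlying: sebla-idu-ud
1. f -> v, t -> d / V _ V: no change
2. o -> e, u -> i / F C0 _: fires at position(s) 8: seblaidiud
surface: seblaidiud


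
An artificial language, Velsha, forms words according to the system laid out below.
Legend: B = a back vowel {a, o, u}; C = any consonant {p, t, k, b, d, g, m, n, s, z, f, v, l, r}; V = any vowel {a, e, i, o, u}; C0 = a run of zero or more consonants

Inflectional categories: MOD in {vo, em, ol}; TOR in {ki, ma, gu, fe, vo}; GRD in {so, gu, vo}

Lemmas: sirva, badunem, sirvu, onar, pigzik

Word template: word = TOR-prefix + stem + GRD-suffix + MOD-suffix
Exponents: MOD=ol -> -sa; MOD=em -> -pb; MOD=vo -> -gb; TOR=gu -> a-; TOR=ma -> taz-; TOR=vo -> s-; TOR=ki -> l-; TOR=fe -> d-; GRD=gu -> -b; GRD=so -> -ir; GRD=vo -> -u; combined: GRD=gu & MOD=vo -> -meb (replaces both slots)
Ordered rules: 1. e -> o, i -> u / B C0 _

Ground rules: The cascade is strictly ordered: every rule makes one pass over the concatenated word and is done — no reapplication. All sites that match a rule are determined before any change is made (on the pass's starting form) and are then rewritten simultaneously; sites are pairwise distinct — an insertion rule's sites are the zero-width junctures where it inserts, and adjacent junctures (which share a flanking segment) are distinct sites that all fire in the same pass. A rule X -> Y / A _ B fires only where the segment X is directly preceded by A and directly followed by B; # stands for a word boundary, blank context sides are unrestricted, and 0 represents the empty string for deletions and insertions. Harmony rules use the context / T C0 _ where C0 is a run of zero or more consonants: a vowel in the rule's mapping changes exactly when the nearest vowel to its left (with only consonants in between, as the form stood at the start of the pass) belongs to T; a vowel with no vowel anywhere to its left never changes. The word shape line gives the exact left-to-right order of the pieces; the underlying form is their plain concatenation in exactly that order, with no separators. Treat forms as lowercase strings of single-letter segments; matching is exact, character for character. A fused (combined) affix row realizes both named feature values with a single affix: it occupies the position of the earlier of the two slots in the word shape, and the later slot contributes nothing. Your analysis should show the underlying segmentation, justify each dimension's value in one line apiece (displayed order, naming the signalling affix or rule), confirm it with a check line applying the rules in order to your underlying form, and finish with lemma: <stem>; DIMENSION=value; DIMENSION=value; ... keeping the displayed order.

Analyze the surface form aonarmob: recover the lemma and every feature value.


underlying: a-onar-meb
MOD=vo - signalled by the combined affix row
TOR=gu - signalled by the affix a-
GRD=gu - signalled by the combined affix row
check: aonarmeb -> aonarmob
lemma: onar; MOD=vo; TOR=gu; GRD=gu


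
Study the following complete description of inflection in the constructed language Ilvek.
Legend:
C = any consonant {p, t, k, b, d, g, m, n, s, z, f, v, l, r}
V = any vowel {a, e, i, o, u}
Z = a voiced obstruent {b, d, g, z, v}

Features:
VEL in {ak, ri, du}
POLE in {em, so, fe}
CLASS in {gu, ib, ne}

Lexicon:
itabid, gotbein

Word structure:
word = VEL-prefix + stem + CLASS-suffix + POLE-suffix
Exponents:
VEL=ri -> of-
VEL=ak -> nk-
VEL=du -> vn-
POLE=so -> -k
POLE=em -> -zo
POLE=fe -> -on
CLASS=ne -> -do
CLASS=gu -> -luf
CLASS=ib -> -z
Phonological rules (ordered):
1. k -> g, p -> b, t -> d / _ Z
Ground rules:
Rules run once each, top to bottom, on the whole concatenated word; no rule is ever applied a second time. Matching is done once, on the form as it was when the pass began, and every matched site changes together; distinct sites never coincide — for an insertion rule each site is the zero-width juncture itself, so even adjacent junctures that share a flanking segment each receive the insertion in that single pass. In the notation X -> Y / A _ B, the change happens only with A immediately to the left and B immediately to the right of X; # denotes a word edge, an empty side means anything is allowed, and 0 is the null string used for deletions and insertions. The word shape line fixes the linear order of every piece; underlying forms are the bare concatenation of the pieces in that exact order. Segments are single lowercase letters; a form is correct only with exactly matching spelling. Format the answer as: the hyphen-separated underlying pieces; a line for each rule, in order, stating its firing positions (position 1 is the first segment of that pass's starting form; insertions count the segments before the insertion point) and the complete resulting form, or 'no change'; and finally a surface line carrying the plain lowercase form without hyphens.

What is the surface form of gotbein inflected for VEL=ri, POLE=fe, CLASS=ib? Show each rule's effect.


underlying: of-gotbein-z-on
1. k -> g, p -> b, t -> d / _ Z: fires at position(s) 5: ofgodbeinzon
surface: ofgodbeinzon


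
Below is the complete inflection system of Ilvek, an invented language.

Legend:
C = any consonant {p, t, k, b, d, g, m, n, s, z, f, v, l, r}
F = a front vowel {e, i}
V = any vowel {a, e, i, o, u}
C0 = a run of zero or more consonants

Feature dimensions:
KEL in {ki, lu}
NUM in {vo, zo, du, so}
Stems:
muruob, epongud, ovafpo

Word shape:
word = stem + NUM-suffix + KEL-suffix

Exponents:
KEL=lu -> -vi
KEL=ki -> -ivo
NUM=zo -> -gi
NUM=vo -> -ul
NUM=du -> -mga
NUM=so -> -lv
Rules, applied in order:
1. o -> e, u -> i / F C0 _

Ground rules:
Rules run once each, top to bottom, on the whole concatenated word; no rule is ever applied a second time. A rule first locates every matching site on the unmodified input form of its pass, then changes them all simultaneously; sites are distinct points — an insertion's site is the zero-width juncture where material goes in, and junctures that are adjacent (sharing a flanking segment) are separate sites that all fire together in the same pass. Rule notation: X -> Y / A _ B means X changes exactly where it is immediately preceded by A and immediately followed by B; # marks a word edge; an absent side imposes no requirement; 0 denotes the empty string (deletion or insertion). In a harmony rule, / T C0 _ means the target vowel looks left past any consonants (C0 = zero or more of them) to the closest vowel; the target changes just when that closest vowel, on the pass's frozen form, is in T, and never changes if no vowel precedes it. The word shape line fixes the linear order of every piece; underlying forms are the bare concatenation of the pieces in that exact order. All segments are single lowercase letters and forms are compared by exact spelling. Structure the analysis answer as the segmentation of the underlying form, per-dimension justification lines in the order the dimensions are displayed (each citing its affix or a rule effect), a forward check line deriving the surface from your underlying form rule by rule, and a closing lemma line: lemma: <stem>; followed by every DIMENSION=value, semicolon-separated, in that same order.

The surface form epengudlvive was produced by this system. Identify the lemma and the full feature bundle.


underlying: epongud-lv-ivo
KEL=ki - signalled by the affix -ivo
NUM=so - signalled by the affix -lv
check: epongudlvivo -> epengudlvive
lemma: epongud; KEL=ki; NUM=so


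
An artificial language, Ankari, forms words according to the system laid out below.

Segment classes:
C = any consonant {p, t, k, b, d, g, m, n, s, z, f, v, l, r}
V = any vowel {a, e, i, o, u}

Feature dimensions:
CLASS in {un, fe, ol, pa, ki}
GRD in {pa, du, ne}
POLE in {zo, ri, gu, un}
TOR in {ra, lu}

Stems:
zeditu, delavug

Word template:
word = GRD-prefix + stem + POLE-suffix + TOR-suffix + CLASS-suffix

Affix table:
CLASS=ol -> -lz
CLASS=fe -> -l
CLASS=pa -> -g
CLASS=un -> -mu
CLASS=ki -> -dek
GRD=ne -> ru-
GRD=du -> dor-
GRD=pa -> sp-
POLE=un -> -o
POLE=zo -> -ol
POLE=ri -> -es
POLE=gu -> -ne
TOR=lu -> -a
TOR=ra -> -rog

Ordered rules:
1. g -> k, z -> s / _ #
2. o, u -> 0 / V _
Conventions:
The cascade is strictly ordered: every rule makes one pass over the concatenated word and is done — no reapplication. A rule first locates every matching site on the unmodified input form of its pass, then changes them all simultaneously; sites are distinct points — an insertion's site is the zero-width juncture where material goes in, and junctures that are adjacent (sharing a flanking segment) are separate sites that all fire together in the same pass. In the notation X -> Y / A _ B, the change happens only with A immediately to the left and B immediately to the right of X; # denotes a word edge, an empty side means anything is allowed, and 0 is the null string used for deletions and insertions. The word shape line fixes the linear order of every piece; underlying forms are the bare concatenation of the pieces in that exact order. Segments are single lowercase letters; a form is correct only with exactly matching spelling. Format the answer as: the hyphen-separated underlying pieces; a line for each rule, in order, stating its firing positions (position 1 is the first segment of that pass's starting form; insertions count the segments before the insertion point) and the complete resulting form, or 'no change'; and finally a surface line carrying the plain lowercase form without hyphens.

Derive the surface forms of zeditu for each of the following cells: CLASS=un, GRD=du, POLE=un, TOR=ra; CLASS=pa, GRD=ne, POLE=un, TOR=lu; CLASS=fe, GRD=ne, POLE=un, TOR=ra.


cell CLASS=un, GRD=du, POLE=un, TOR=ra:
underlying: dor-zeditu-o-rog-mu
1. g -> k, z -> s / _ #: no change
2. o, u -> 0 / V _: fires at position(s) 10: dorzediturogmu
surface: dorzediturogmu

cell CLASS=pa, GRD=ne, POLE=un, TOR=lu:
underlying: ru-zeditu-o-a-g
1. g -> k, z -> s / _ #: fires at position(s) 11: ruzedituoak
2. o, u -> 0 / V _: fires at position(s) 9: ruzedituak
surface: ruzedituak

cell CLASS=fe, GRD=ne, POLE=un, TOR=ra:
underlying: ru-zeditu-o-rog-l
1. g -> k, z -> s / _ #: no change
2. o, u -> 0 / V _: fires at position(s) 9: ruzediturogl
surface: ruzediturogl


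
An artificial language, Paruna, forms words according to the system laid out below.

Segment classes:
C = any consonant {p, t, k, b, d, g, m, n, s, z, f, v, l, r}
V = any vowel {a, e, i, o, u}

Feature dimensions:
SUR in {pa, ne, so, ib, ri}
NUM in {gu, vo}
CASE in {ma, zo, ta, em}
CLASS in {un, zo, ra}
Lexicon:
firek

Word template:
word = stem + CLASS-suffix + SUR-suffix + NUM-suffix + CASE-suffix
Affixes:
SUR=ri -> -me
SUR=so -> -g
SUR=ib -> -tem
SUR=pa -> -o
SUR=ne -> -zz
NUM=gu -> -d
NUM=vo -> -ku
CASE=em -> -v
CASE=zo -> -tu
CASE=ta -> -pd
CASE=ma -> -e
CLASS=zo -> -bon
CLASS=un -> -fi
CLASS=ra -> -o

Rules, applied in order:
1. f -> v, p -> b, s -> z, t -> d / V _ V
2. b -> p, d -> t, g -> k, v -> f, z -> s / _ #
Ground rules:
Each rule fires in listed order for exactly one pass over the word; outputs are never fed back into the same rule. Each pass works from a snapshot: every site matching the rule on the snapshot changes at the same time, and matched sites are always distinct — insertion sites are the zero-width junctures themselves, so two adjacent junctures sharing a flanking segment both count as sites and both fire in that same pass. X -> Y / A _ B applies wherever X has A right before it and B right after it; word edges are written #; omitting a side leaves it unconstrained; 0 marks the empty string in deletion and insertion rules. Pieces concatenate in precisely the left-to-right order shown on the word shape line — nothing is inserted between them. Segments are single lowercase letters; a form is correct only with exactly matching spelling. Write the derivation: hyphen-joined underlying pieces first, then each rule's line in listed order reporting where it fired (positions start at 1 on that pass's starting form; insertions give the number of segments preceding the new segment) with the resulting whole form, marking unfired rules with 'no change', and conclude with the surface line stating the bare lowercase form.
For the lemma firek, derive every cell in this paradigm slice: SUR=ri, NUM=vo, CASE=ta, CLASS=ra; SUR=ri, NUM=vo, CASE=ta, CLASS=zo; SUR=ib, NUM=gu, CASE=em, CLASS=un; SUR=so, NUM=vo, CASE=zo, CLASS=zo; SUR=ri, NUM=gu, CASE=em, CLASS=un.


cell SUR=ri, NUM=vo, CASE=ta, CLASS=ra:
underlying: firek-o-me-ku-pd
1. f -> v, p -> b, s -> z, t -> d / V _ V: no change
2. b -> p, d -> t, g -> k, v -> f, z -> s / _ #: fires at position(s) 12: firekomekupt
surface: firekomekupt

cell SUR=ri, NUM=vo, CASE=ta, CLASS=zo:
underlying: firek-bon-me-ku-pd
1. f -> v, p -> b, s -> z, t -> d / V _ V: no change
2. b -> p, d -> t, g -> k, v -> f, z -> s / _ #: fires at position(s) 14: firekbonmekupt
surface: firekbonmekupt

cell SUR=ib, NUM=gu, CASE=em, CLASS=un:
underlying: firek-fi-tem-d-v
1. f -> v, p -> b, s -> z, t -> d / V _ V: fires at position(s) 8: firekfidemdv
2. b -> p, d -> t, g -> k, v -> f, z -> s / _ #: fires at position(s) 12: firekfidemdf
surface: firekfidemdf

cell SUR=so, NUM=vo, CASE=zo, CLASS=zo:
underlying: firek-bon-g-ku-tu
1. f -> v, p -> b, s -> z, t -> d / V _ V: fires at position(s) 12: firekbongkudu
2. b -> p, d -> t, g -> k, v -> f, z -> s / _ #: no change
surface: firekbongkudu

cell SUR=ri, NUM=gu, CASE=em, CLASS=un:
underlying: firek-fi-me-d-v
1. f -> v, p -> b, s -> z, t -> d / V _ V: no change
2. b -> p, d -> t, g -> k, v -> f, z -> s / _ #: fires at position(s) 11: firekfimedf
surface: firekfimedf


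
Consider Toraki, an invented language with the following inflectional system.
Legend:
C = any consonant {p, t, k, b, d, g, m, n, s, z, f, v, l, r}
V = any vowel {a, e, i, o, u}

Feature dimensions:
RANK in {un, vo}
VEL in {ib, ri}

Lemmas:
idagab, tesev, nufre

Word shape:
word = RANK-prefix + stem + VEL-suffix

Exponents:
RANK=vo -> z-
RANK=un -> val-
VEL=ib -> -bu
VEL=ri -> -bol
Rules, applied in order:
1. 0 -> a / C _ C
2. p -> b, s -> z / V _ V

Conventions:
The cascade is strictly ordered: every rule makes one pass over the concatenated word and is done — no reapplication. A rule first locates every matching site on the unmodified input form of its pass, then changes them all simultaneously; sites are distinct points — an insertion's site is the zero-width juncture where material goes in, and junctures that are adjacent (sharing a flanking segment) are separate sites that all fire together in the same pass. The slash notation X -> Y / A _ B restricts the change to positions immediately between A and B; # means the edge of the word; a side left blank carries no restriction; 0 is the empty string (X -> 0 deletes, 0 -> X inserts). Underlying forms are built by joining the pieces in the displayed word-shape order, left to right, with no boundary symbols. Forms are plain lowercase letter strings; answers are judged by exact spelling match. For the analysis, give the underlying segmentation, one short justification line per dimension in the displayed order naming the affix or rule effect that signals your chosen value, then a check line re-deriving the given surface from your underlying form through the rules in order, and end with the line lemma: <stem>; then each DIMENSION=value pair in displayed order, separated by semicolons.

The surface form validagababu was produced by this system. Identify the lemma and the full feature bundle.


underlying: val-idagab-bu
RANK=un - signalled by the affix val-
VEL=ib - signalled by the affix -bu
check: validagabbu -> validagababu -> validagababu
lemma: idagab; RANK=un; VEL=ib


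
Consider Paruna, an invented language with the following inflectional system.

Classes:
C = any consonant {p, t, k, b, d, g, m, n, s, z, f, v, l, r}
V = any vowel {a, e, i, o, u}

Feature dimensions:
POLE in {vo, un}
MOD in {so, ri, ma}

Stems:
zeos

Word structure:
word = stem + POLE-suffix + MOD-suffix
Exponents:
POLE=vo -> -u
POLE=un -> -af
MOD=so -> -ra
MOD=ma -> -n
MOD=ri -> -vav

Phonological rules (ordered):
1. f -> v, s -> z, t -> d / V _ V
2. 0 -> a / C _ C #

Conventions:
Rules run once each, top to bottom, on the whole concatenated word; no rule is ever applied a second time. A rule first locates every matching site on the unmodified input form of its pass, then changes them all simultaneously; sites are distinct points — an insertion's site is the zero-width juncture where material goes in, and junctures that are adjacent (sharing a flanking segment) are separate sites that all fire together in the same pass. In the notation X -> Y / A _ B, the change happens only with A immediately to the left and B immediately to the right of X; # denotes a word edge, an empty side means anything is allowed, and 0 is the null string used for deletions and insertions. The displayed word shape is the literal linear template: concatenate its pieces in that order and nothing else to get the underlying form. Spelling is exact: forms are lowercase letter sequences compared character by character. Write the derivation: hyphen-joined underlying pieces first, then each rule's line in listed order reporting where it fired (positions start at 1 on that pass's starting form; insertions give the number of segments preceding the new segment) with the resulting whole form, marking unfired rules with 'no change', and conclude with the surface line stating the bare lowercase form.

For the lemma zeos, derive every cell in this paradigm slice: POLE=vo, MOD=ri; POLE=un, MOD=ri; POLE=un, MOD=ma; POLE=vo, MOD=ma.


cell POLE=vo, MOD=ri:
underlying: zeos-u-vav
1. f -> v, s -> z, t -> d / V _ V: fires at position(s) 4: zeozuvav
2. 0 -> a / C _ C #: no change
surface: zeozuvav

cell POLE=un, MOD=ri:
underlying: zeos-af-vav
1. f -> v, s -> z, t -> d / V _ V: fires at position(s) 4: zeozafvav
2. 0 -> a / C _ C #: no change
surface: zeozafvav

cell POLE=un, MOD=ma:
underlying: zeos-af-n
1. f -> v, s -> z, t -> d / V _ V: fires at position(s) 4: zeozafn
2. 0 -> a / C _ C #: inserts after position(s) 6: zeozafan
surface: zeozafan

cell POLE=vo, MOD=ma:
underlying: zeos-u-n
1. f -> v, s -> z, t -> d / V _ V: fires at position(s) 4: zeozun
2. 0 -> a / C _ C #: no change
surface: zeozun


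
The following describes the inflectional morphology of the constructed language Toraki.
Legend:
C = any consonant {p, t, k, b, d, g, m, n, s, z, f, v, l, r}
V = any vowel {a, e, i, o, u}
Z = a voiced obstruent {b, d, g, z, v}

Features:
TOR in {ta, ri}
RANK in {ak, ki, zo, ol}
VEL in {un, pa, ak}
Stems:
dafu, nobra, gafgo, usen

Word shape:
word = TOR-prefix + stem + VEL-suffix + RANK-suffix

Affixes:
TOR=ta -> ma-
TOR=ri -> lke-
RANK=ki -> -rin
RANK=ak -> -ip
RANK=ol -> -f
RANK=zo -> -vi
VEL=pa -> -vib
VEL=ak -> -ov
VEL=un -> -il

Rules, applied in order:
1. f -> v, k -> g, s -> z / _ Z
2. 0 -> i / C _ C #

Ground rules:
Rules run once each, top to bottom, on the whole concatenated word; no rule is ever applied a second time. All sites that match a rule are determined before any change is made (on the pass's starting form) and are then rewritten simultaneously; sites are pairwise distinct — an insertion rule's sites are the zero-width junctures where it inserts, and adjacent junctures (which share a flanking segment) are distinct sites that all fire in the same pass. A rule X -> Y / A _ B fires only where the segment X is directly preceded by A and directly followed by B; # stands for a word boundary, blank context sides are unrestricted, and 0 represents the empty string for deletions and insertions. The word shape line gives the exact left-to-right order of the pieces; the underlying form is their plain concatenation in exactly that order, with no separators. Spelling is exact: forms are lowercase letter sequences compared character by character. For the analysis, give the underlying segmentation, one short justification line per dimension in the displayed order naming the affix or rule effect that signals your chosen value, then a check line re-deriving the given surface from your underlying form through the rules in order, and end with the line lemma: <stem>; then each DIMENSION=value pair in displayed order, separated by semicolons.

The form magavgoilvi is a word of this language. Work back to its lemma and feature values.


underlying: ma-gafgo-il-vi
TOR=ta - signalled by the affix ma-
RANK=zo - signalled by the affix -vi
VEL=un - signalled by the affix -il
check: magafgoilvi -> magavgoilvi -> magavgoilvi
lemma: gafgo; TOR=ta; RANK=zo; VEL=un


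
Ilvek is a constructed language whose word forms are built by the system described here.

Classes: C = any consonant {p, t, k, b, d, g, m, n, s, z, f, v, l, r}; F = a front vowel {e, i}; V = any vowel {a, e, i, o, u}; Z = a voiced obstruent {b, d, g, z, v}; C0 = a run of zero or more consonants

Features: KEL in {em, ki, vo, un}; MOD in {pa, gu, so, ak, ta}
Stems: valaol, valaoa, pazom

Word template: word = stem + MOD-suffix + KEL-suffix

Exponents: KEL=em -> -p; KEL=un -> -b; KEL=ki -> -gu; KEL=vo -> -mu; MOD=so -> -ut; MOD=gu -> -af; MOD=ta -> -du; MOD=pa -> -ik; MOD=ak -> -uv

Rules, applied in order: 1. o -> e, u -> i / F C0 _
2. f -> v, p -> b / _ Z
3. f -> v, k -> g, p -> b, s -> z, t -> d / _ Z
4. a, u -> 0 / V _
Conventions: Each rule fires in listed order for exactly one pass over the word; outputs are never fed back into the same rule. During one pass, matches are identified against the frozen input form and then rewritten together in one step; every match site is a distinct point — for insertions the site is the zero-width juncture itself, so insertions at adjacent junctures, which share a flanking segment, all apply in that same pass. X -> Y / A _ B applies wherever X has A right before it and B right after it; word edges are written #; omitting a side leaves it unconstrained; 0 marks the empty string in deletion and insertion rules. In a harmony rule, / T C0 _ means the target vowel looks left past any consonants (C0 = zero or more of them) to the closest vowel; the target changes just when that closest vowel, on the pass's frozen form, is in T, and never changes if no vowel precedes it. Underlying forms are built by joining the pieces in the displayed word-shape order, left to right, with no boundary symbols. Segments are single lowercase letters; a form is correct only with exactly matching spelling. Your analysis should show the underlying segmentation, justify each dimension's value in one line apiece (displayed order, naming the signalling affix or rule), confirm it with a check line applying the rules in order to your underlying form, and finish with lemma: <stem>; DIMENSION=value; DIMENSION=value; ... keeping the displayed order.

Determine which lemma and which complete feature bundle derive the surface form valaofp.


underlying: valaoa-af-p
KEL=em - signalled by the affix -p
MOD=gu - signalled by the affix -af
check: valaoaafp -> valaoaafp -> valaoaafp -> valaoaafp -> valaofp
lemma: valaoa; KEL=em; MOD=gu


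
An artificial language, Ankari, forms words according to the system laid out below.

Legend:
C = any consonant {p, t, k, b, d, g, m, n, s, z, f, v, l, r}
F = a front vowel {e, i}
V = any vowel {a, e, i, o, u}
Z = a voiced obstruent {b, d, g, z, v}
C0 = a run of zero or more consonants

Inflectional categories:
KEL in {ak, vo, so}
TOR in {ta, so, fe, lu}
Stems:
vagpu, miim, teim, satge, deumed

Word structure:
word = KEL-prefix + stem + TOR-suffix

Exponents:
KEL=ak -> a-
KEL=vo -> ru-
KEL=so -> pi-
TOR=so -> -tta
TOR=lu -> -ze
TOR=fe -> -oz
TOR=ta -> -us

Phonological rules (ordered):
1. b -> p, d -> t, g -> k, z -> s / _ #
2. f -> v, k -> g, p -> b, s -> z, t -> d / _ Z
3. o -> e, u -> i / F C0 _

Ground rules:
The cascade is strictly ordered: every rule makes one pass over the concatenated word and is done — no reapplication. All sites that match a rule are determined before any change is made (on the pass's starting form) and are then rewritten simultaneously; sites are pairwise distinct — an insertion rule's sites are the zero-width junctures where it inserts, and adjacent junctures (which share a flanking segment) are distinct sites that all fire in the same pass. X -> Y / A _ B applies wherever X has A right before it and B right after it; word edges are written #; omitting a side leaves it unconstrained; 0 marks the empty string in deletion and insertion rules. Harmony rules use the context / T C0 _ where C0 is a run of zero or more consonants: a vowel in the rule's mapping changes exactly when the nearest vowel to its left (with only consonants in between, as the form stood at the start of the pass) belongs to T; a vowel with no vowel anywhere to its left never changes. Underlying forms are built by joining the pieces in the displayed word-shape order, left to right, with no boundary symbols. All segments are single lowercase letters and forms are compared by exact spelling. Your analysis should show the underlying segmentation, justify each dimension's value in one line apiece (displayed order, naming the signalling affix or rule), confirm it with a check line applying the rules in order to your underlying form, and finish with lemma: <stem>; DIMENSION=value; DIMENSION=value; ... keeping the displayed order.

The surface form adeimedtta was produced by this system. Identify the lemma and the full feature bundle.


underlying: a-deumed-tta
KEL=ak - signalled by the affix a-
TOR=so - signalled by the affix -tta
check: adeumedtta -> adeumedtta -> adeumedtta -> adeimedtta
lemma: deumed; KEL=ak; TOR=so


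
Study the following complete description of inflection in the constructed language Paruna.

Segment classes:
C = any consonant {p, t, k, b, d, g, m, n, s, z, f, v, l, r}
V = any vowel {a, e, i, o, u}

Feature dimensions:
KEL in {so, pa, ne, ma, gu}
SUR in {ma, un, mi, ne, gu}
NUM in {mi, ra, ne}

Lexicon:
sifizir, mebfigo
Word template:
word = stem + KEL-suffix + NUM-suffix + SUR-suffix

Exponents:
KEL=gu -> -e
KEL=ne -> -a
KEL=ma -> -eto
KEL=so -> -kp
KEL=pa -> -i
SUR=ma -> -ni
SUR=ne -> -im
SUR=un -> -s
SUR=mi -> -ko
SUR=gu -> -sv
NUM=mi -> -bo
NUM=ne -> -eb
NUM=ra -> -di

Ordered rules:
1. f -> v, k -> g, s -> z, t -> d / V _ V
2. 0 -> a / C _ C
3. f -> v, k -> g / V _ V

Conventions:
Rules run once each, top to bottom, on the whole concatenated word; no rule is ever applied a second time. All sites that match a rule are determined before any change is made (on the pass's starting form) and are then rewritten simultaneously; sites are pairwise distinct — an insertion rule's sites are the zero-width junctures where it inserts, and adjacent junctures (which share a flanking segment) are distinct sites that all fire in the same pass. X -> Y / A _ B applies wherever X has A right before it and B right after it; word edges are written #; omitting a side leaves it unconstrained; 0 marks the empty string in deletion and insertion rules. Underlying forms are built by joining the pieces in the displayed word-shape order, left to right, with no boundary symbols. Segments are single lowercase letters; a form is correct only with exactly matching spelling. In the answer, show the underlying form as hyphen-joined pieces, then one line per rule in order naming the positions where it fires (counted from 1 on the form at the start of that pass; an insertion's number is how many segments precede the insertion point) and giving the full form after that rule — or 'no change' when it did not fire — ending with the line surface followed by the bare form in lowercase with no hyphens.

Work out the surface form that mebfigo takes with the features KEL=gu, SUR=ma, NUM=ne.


underlying: mebfigo-e-eb-ni
1. f -> v, k -> g, s -> z, t -> d / V _ V: no change
2. 0 -> a / C _ C: inserts after position(s) 3, 10: mebafigoeebani
3. f -> v, k -> g / V _ V: fires at position(s) 5: mebavigoeebani
surface: mebavigoeebani


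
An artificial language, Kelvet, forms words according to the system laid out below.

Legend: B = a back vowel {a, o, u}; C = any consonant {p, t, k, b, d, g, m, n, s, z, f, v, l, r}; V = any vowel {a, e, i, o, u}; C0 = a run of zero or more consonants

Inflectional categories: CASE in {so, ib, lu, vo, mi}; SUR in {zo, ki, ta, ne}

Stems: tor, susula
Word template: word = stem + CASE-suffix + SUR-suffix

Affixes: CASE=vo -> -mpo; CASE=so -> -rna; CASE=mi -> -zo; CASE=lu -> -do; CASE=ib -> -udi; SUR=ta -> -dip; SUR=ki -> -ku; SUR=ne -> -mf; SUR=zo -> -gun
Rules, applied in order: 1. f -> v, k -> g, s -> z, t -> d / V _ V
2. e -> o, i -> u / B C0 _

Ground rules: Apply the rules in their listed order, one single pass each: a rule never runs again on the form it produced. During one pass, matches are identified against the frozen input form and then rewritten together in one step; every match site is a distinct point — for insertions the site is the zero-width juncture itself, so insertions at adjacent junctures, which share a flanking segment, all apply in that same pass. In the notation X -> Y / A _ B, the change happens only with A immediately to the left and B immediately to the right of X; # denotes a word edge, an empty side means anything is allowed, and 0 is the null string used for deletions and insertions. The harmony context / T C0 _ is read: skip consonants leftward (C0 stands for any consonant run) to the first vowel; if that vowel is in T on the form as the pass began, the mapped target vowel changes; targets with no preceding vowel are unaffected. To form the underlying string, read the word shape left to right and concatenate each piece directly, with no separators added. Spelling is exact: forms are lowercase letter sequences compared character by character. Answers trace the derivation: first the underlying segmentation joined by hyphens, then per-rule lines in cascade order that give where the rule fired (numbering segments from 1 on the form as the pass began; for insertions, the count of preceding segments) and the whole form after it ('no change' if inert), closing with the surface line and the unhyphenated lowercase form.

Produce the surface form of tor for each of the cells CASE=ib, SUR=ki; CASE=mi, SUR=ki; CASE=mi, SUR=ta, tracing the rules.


cell CASE=ib, SUR=ki:
underlying: tor-udi-ku
1. f -> v, k -> g, s -> z, t -> d / V _ V: fires at position(s) 7: torudigu
2. e -> o, i -> u / B C0 _: fires at position(s) 6: torudugu
surface: torudugu

cell CASE=mi, SUR=ki:
underlying: tor-zo-ku
1. f -> v, k -> g, s -> z, t -> d / V _ V: fires at position(s) 6: torzogu
2. e -> o, i -> u / B C0 _: no change
surface: torzogu

cell CASE=mi, SUR=ta:
underlying: tor-zo-dip
1. f -> v, k -> g, s -> z, t -> d / V _ V: no change
2. e -> o, i -> u / B C0 _: fires at position(s) 7: torzodup
surface: torzodup


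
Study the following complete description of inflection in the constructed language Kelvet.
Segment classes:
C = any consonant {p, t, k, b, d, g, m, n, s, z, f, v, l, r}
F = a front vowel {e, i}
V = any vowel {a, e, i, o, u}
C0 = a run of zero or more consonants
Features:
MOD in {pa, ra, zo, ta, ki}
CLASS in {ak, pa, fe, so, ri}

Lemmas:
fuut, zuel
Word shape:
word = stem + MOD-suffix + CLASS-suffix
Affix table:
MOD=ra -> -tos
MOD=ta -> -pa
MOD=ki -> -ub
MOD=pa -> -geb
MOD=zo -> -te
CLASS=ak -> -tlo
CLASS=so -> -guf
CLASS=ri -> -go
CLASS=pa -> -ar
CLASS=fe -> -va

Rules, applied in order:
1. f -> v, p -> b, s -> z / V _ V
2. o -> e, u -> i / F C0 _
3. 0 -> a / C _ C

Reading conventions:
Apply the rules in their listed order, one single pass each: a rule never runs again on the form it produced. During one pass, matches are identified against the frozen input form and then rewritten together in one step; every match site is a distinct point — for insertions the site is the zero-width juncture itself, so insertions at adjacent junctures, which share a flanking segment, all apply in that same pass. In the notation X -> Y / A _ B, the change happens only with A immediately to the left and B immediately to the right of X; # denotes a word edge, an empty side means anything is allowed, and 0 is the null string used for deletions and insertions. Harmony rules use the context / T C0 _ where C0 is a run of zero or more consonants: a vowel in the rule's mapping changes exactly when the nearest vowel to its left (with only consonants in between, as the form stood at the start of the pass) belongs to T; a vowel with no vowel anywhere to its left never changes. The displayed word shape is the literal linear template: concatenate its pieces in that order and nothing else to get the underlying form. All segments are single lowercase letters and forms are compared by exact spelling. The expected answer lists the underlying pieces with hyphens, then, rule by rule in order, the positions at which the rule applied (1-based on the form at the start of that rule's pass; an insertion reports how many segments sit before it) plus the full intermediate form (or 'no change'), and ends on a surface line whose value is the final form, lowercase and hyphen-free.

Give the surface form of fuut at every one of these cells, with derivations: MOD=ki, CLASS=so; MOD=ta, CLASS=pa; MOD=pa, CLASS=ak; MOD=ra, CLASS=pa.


cell MOD=ki, CLASS=so:
underlying: fuut-ub-guf
1. f -> v, p -> b, s -> z / V _ V: no change
2. o -> e, u -> i / F C0 _: no change
3. 0 -> a / C _ C: inserts after position(s) 6: fuutubaguf
surface: fuutubaguf

cell MOD=ta, CLASS=pa:
underlying: fuut-pa-ar
1. f -> v, p -> b, s -> z / V _ V: no change
2. o -> e, u -> i / F C0 _: no change
3. 0 -> a / C _ C: inserts after position(s) 4: fuutapaar
surface: fuutapaar

cell MOD=pa, CLASS=ak:
underlying: fuut-geb-tlo
1. f -> v, p -> b, s -> z / V _ V: no change
2. o -> e, u -> i / F C0 _: fires at position(s) 10: fuutgebtle
3. 0 -> a / C _ C: inserts after position(s) 4, 7, 8: fuutagebatale
surface: fuutagebatale

cell MOD=ra, CLASS=pa:
underlying: fuut-tos-ar
1. f -> v, p -> b, s -> z / V _ V: fires at position(s) 7: fuuttozar
2. o -> e, u -> i / F C0 _: no change
3. 0 -> a / C _ C: inserts after position(s) 4: fuutatozar
surface: fuutatozar


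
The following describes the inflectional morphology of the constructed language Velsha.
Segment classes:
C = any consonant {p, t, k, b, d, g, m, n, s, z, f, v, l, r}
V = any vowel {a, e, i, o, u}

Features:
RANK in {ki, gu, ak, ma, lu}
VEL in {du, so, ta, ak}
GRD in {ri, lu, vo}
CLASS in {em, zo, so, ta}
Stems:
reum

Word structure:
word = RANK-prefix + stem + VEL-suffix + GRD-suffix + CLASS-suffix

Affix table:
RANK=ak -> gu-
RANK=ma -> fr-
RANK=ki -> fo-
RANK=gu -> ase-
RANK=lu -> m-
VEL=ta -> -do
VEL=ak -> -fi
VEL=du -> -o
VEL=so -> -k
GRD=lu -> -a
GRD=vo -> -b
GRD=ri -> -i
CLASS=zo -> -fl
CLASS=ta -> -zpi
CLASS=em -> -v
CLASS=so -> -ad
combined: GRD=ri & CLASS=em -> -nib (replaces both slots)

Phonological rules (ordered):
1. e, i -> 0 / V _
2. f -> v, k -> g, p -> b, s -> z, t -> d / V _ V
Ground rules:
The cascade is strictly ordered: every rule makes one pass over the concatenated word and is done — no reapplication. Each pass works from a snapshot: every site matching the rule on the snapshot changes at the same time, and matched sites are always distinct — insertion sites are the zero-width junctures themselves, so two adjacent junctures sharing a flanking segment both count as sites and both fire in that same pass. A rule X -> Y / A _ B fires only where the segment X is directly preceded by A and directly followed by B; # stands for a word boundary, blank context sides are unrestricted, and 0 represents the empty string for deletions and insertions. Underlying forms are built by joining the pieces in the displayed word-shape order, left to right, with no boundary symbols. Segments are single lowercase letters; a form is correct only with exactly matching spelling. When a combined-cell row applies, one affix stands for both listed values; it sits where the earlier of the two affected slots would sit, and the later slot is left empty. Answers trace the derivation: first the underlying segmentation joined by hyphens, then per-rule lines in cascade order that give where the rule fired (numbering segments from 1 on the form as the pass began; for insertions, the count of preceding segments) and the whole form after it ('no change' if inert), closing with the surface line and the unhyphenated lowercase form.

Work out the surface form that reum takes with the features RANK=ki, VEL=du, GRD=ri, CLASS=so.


underlying: fo-reum-o-i-ad
1. e, i -> 0 / V _: fires at position(s) 8: foreumoad
2. f -> v, k -> g, p -> b, s -> z, t -> d / V _ V: no change
surface: foreumoad
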